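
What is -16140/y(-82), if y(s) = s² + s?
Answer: -2690/1107 ≈ -2.4300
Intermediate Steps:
y(s) = s + s²
-16140/y(-82) = -16140*(-1/(82*(1 - 82))) = -16140/((-82*(-81))) = -16140/6642 = -16140*1/6642 = -2690/1107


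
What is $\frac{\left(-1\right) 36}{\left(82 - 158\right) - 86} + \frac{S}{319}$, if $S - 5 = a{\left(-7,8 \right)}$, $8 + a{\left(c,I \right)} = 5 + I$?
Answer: $\frac{728}{2871} \approx 0.25357$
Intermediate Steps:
$a{\left(c,I \right)} = -3 + I$ ($a{\left(c,I \right)} = -8 + \left(5 + I\right) = -3 + I$)
$S = 10$ ($S = 5 + \left(-3 + 8\right) = 5 + 5 = 10$)
$\frac{\left(-1\right) 36}{\left(82 - 158\right) - 86} + \frac{S}{319} = \frac{\left(-1\right) 36}{\left(82 - 158\right) - 86} + \frac{10}{319} = - \frac{36}{-76 - 86} + 10 \cdot \frac{1}{319} = - \frac{36}{-162} + \frac{10}{319} = \left(-36\right) \left(- \frac{1}{162}\right) + \frac{10}{319} = \frac{2}{9} + \frac{10}{319} = \frac{728}{2871}$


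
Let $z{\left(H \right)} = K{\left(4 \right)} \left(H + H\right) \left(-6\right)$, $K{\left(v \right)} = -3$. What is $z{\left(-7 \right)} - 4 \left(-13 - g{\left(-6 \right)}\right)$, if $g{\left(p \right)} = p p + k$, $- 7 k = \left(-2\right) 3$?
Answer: $- \frac{368}{7} \approx -52.571$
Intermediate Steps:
$k = \frac{6}{7}$ ($k = - \frac{\left(-2\right) 3}{7} = \left(- \frac{1}{7}\right) \left(-6\right) = \frac{6}{7} \approx 0.85714$)
$g{\left(p \right)} = \frac{6}{7} + p^{2}$ ($g{\left(p \right)} = p p + \frac{6}{7} = p^{2} + \frac{6}{7} = \frac{6}{7} + p^{2}$)
$z{\left(H \right)} = 36 H$ ($z{\left(H \right)} = - 3 \left(H + H\right) \left(-6\right) = - 3 \cdot 2 H \left(-6\right) = - 6 H \left(-6\right) = 36 H$)
$z{\left(-7 \right)} - 4 \left(-13 - g{\left(-6 \right)}\right) = 36 \left(-7\right) - 4 \left(-13 - \left(\frac{6}{7} + \left(-6\right)^{2}\right)\right) = -252 - 4 \left(-13 - \left(\frac{6}{7} + 36\right)\right) = -252 - 4 \left(-13 - \frac{258}{7}\right) = -252 - - \frac{1396}{7} = -252 + \frac{1396}{7} = - \frac{368}{7}$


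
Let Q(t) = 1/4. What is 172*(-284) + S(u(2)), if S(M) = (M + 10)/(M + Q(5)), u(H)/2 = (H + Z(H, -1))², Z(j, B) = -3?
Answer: -146528/3 ≈ -48843.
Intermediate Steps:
Q(t) = ¼ (Q(t) = 1*(¼) = ¼)
u(H) = 2*(-3 + H)² (u(H) = 2*(H - 3)² = 2*(-3 + H)²)
S(M) = (10 + M)/(¼ + M) (S(M) = (M + 10)/(M + ¼) = (10 + M)/(¼ + M))
172*(-284) + S(u(2)) = 172*(-284) + 4*(10 + 2*(-3 + 2)²)/(1 + 4*(2*(-3 + 2)²)) = -48848 + 4*(10 + 2*(-1)²)/(1 + 4*(2*(-1)²)) = -48848 + 4*(10 + 2*1)/(1 + 4*(2*1)) = -48848 + 4*(10 + 2)/(1 + 4*2) = -48848 + 4*12/(1 + 8) = -48848 + 4*12/9 = -48848 + 4*(⅑)*12 = -48848 + 16/3 = -146528/3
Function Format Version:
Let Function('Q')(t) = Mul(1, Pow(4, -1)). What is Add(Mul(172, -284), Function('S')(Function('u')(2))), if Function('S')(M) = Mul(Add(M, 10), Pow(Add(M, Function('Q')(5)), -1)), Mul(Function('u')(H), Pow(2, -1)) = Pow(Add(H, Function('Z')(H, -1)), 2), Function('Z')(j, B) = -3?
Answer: Rational(-146528, 3) ≈ -48843.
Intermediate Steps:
Function('Q')(t) = Rational(1, 4) (Function('Q')(t) = Mul(1, Rational(1, 4)) = Rational(1, 4))
Function('u')(H) = Mul(2, Pow(Add(-3, H), 2)) (Function('u')(H) = Mul(2, Pow(Add(H, -3), 2)) = Mul(2, Pow(Add(-3, H), 2)))
Function('S')(M) = Mul(Pow(Add(Rational(1, 4), M), -1), Add(10, M)) (Function('S')(M) = Mul(Add(M, 10), Pow(Add(M, Rational(1, 4)), -1)) = Mul(Add(10, M), Pow(Add(Rational(1, 4), M), -1)) = Mul(Pow(Add(Rational(1, 4), M), -1), Add(10, M)))
Add(Mul(172, -284), Function('S')(Function('u')(2))) = Add(Mul(172, -284), Mul(4, Pow(Add(1, Mul(4, Mul(2, Pow(Add(-3, 2), 2)))), -1), Add(10, Mul(2, Pow(Add(-3, 2), 2))))) = Add(-48848, Mul(4, Pow(Add(1, Mul(4, Mul(2, Pow(-1, 2)))), -1), Add(10, Mul(2, Pow(-1, 2))))) = Add(-48848, Mul(4, Pow(Add(1, Mul(4, Mul(2, 1))), -1), Add(10, Mul(2, 1)))) = Add(-48848, Mul(4, Pow(Add(1, Mul(4, 2)), -1), Add(10, 2))) = Add(-48848, Mul(4, Pow(Add(1, 8), -1), 12)) = Add(-48848, Mul(4, Pow(9, -1), 12)) = Add(-48848, Mul(4, Rational(1, 9), 12)) = Add(-48848, Rational(16, 3)) = Rational(-146528, 3)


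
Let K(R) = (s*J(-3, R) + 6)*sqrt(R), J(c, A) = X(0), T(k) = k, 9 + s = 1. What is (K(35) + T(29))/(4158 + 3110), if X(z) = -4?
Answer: 29/7268 + 19*sqrt(35)/3634 ≈ 0.034922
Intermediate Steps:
s = -8 (s = -9 + 1 = -8)
J(c, A) = -4
K(R) = 38*sqrt(R) (K(R) = (-8*(-4) + 6)*sqrt(R) = (32 + 6)*sqrt(R) = 38*sqrt(R))
(K(35) + T(29))/(4158 + 3110) = (38*sqrt(35) + 29)/(4158 + 3110) = (29 + 38*sqrt(35))/7268 = (29 + 38*sqrt(35))*(1/7268) = 29/7268 + 19*sqrt(35)/3634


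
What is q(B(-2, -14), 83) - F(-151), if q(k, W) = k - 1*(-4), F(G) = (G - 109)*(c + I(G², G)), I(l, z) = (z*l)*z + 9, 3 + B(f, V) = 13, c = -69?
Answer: 135170240674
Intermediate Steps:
B(f, V) = 10 (B(f, V) = -3 + 13 = 10)
I(l, z) = 9 + l*z² (I(l, z) = (l*z)*z + 9 = l*z² + 9 = 9 + l*z²)
F(G) = (-109 + G)*(-60 + G⁴) (F(G) = (G - 109)*(-69 + (9 + G²*G²)) = (-109 + G)*(-69 + (9 + G⁴)) = (-109 + G)*(-60 + G⁴))
q(k, W) = 4 + k (q(k, W) = k + 4 = 4 + k)
q(B(-2, -14), 83) - F(-151) = (4 + 10) - (6540 + (-151)⁵ - 109*(-151)⁴ - 60*(-151)) = 14 - (6540 - 78502725751 - 109*519885601 + 9060) = 14 - (6540 - 78502725751 - 56667530509 + 9060) = 14 - 1*(-135170240660) = 14 + 135170240660 = 135170240674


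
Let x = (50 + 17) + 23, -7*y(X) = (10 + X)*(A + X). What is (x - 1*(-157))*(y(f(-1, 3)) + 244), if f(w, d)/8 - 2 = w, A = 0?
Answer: 386308/7 ≈ 55187.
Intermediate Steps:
f(w, d) = 16 + 8*w
y(X) = -X*(10 + X)/7 (y(X) = -(10 + X)*(0 + X)/7 = -(10 + X)*X/7 = -X*(10 + X)/7)
x = 90 (x = 67 + 23 = 90)
(x - 1*(-157))*(y(f(-1, 3)) + 244) = (90 - 1*(-157))*((16 + 8*(-1))*(-10 - (16 + 8*(-1)))/7 + 244) = (90 + 157)*((16 - 8)*(-10 - (16 - 8))/7 + 244) = 247*((⅐)*8*(-10 - 1*8) + 244) = 247*((⅐)*8*(-10 - 8) + 244) = 247*((⅐)*8*(-18) + 244) = 247*(-144/7 + 244) = 247*(1564/7) = 386308/7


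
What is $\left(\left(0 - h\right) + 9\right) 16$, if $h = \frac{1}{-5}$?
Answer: $\frac{736}{5} \approx 147.2$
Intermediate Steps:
$h = - \frac{1}{5} \approx -0.2$
$\left(\left(0 - h\right) + 9\right) 16 = \left(\left(0 - - \frac{1}{5}\right) + 9\right) 16 = \left(\left(0 + \frac{1}{5}\right) + 9\right) 16 = \left(\frac{1}{5} + 9\right) 16 = \frac{46}{5} \cdot 16 = \frac{736}{5}$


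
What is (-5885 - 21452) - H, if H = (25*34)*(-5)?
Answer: -23087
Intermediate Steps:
H = -4250 (H = 850*(-5) = -4250)
(-5885 - 21452) - H = (-5885 - 21452) - 1*(-4250) = -27337 + 4250 = -23087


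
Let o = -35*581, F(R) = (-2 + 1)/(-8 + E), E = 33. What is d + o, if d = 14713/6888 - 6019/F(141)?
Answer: 896419033/6888 ≈ 1.3014e+5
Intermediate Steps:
F(R) = -1/25 (F(R) = (-2 + 1)/(-8 + 33) = -1/25)
o = -20335
d = 1036486513/6888 (d = 14713/6888 - 6019/(-1/25) = 14713*(1/6888) - 6019*(-25) = 14713/6888 + 150475 = 1036486513/6888 ≈ 1.5048e+5)
d + o = 1036486513/6888 - 20335 = 896419033/6888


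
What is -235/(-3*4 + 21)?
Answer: -235/9 ≈ -26.111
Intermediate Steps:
-235/(-3*4 + 21) = -235/(-12 + 21) = -235/9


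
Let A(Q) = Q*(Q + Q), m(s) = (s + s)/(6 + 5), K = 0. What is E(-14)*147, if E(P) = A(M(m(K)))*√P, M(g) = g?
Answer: 0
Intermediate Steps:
m(s) = 2*s/11 (m(s) = (2*s)/11 = (2*s)*(1/11) = 2*s/11)
A(Q) = 2*Q² (A(Q) = Q*(2*Q) = 2*Q²)
E(P) = 0 (E(P) = (2*((2/11)*0)²)*√P = (2*0²)*√P = (2*0)*√P = 0*√P = 0)
E(-14)*147 = 0*147 = 0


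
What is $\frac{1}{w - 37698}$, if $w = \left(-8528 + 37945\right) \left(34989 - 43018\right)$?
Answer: $- \frac{1}{236226791} \approx -4.2332 \cdot 10^{-9}$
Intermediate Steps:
$w = -236189093$ ($w = 29417 \left(-8029\right) = -236189093$)
$\frac{1}{w - 37698} = \frac{1}{-236189093 - 37698} = \frac{1}{-236226791} = - \frac{1}{236226791}$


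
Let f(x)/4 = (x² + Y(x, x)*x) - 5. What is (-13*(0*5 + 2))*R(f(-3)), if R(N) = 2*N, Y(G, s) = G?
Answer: -2704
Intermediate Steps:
f(x) = -20 + 8*x² (f(x) = 4*((x² + x*x) - 5) = 4*((x² + x²) - 5) = 4*(2*x² - 5) = 4*(-5 + 2*x²) = -20 + 8*x²)
(-13*(0*5 + 2))*R(f(-3)) = (-13*(0*5 + 2))*(2*(-20 + 8*(-3)²)) = (-13*(0 + 2))*(2*(-20 + 8*9)) = (-13*2)*(2*(-20 + 72)) = -52*52 = -26*104 = -2704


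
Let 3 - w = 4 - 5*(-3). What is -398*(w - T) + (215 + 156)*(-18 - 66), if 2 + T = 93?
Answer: 11422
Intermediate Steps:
T = 91 (T = -2 + 93 = 91)
w = -16 (w = 3 - (4 - 5*(-3)) = 3 - (4 + 15) = 3 - 1*19 = 3 - 19 = -16)
-398*(w - T) + (215 + 156)*(-18 - 66) = -398*(-16 - 1*91) + (215 + 156)*(-18 - 66) = -398*(-16 - 91) + 371*(-84) = -398*(-107) - 31164 = 42586 - 31164 = 11422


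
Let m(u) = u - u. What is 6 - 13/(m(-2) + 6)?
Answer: 23/6 ≈ 3.8333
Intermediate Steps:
m(u) = 0
6 - 13/(m(-2) + 6) = 6 - 13/(0 + 6) = 6 - 13/6 = 23/6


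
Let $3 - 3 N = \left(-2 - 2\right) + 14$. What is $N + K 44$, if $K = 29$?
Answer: $\frac{3821}{3} \approx 1273.7$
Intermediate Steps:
$N = - \frac{7}{3}$ ($N = 1 - \frac{\left(-2 - 2\right) + 14}{3} = 1 - \frac{-4 + 14}{3} = 1 - \frac{10}{3} = - \frac{7}{3} \approx -2.3333$)
$N + K 44 = - \frac{7}{3} + 29 \cdot 44 = - \frac{7}{3} + 1276 = \frac{3821}{3}$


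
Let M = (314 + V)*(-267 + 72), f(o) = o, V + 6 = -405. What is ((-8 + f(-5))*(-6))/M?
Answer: 2/485 ≈ 0.0041237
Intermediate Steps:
V = -411 (V = -6 - 405 = -411)
M = 18915 (M = (314 - 411)*(-267 + 72) = -97*(-195) = 18915)
((-8 + f(-5))*(-6))/M = ((-8 - 5)*(-6))/18915 = -13*(-6)*(1/18915) = 78*(1/18915) = 2/485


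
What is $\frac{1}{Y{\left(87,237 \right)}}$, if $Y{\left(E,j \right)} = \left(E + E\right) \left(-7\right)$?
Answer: $- \frac{1}{1218} \approx -0.00082102$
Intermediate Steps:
$Y{\left(E,j \right)} = - 14 E$ ($Y{\left(E,j \right)} = 2 E \left(-7\right) = - 14 E$)
$\frac{1}{Y{\left(87,237 \right)}} = \frac{1}{\left(-14\right) 87} = \frac{1}{-1218} = - \frac{1}{1218}$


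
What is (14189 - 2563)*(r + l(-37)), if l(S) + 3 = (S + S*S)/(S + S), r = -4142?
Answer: -48399038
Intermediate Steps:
l(S) = -3 + (S + S**2)/(2*S) (l(S) = -3 + (S + S*S)/(S + S) = -3 + (S + S**2)/((2*S)) = -3 + (S + S**2)*(1/(2*S)) = -3 + (S + S**2)/(2*S))
(14189 - 2563)*(r + l(-37)) = (14189 - 2563)*(-4142 + (-5/2 + (1/2)*(-37))) = 11626*(-4142 + (-5/2 - 37/2)) = 11626*(-4142 - 21) = 11626*(-4163) = -48399038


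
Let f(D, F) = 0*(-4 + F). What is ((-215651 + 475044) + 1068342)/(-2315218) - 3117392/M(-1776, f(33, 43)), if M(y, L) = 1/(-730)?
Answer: 5268732710835145/2315218 ≈ 2.2757e+9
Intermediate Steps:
f(D, F) = 0
M(y, L) = -1/730
((-215651 + 475044) + 1068342)/(-2315218) - 3117392/M(-1776, f(33, 43)) = ((-215651 + 475044) + 1068342)/(-2315218) - 3117392/(-1/730) = (259393 + 1068342)*(-1/2315218) - 3117392*(-730) = 1327735*(-1/2315218) + 2275696160 = -1327735/2315218 + 2275696160 = 5268732710835145/2315218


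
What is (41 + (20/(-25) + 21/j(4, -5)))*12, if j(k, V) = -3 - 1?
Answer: 2097/5 ≈ 419.40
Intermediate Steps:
j(k, V) = -4
(41 + (20/(-25) + 21/j(4, -5)))*12 = (41 + (20/(-25) + 21/(-4)))*12 = (41 + (20*(-1/25) + 21*(-1/4)))*12 = (41 + (-4/5 - 21/4))*12 = (41 - 121/20)*12 = (699/20)*12 = 2097/5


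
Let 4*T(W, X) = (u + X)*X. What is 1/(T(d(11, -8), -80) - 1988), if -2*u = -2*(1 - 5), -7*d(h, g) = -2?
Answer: -1/308 ≈ -0.0032468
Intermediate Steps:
d(h, g) = 2/7 (d(h, g) = -1/7*(-2) = 2/7)
u = -4 (u = -(-1)*(1 - 5) = -(-1)*(-4) = -1/2*8 = -4)
T(W, X) = X*(-4 + X)/4 (T(W, X) = ((-4 + X)*X)/4 = (X*(-4 + X))/4 = X*(-4 + X)/4)
1/(T(d(11, -8), -80) - 1988) = 1/((1/4)*(-80)*(-4 - 80) - 1988) = 1/((1/4)*(-80)*(-84) - 1988) = 1/(1680 - 1988) = 1/(-308) = -1/308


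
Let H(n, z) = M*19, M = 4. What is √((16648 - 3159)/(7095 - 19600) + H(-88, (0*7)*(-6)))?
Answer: 3*√774395/305 ≈ 8.6557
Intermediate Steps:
H(n, z) = 76 (H(n, z) = 4*19 = 76)
√((16648 - 3159)/(7095 - 19600) + H(-88, (0*7)*(-6))) = √((16648 - 3159)/(7095 - 19600) + 76) = √(13489/(-12505) + 76) = √(13489*(-1/12505) + 76) = √(-329/305 + 76) = √(22851/305) = 3*√774395/305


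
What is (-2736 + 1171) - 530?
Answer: -2095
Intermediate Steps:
(-2736 + 1171) - 530 = -1565 - 530 = -2095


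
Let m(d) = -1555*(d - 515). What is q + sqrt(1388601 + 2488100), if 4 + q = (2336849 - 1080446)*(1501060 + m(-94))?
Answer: 3075743646161 + sqrt(3876701) ≈ 3.0757e+12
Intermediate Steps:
m(d) = 800825 - 1555*d (m(d) = -1555*(-515 + d) = 800825 - 1555*d)
q = 3075743646161 (q = -4 + (2336849 - 1080446)*(1501060 + (800825 - 1555*(-94))) = -4 + 1256403*(1501060 + (800825 + 146170)) = -4 + 1256403*(1501060 + 946995) = -4 + 1256403*2448055 = -4 + 3075743646165 = 3075743646161)
q + sqrt(1388601 + 2488100) = 3075743646161 + sqrt(1388601 + 2488100) = 3075743646161 + sqrt(3876701)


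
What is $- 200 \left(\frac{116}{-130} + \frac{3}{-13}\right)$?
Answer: $\frac{2920}{13} \approx 224.62$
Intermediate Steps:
$- 200 \left(\frac{116}{-130} + \frac{3}{-13}\right) = - 200 \left(116 \left(- \frac{1}{130}\right) + 3 \left(- \frac{1}{13}\right)\right) = - 200 \left(- \frac{58}{65} - \frac{3}{13}\right) = \left(-200\right) \left(- \frac{73}{65}\right) = \frac{2920}{13}$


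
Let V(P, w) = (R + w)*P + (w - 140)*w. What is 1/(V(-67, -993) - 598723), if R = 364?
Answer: 1/568489 ≈ 1.7590e-6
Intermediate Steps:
V(P, w) = P*(364 + w) + w*(-140 + w) (V(P, w) = (364 + w)*P + (w - 140)*w = P*(364 + w) + (-140 + w)*w = P*(364 + w) + w*(-140 + w))
1/(V(-67, -993) - 598723) = 1/(((-993)**2 - 140*(-993) + 364*(-67) - 67*(-993)) - 598723) = 1/((986049 + 139020 - 24388 + 66531) - 598723) = 1/(1167212 - 598723) = 1/568489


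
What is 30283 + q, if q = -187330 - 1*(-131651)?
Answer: -25396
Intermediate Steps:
q = -55679 (q = -187330 + 131651 = -55679)
30283 + q = 30283 - 55679 = -25396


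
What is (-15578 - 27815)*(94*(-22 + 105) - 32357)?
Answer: 1065515115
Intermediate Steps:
(-15578 - 27815)*(94*(-22 + 105) - 32357) = -43393*(94*83 - 32357) = -43393*(7802 - 32357) = -43393*(-24555) = 1065515115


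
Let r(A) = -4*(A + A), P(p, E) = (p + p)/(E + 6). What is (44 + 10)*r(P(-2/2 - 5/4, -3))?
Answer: 648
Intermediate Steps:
P(p, E) = 2*p/(6 + E) (P(p, E) = (2*p)/(6 + E) = 2*p/(6 + E))
r(A) = -8*A
(44 + 10)*r(P(-2/2 - 5/4, -3)) = (44 + 10)*(-16*(-2/2 - 5/4)/(6 - 3)) = 54*(-16*(-2*½ - 5*¼)/3) = 54*(-16*(-1 - 5/4)/3) = 54*(-16*(-9)/(4*3)) = 54*(-8*(-3/2)) = 54*12 = 648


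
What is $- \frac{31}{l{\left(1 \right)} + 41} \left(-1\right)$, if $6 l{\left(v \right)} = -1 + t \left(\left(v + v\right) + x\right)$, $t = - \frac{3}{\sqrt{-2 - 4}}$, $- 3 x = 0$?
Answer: $\frac{45570}{60031} - \frac{186 i \sqrt{6}}{60031} \approx 0.75911 - 0.0075895 i$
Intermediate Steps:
$x = 0$ ($x = \left(- \frac{1}{3}\right) 0 = 0$)
$t = \frac{i \sqrt{6}}{2}$ ($t = - \frac{3}{\sqrt{-6}} = - \frac{3}{i \sqrt{6}} = - 3 \left(- \frac{i \sqrt{6}}{6}\right) = \frac{i \sqrt{6}}{2} \approx 1.2247 i$)
$l{\left(v \right)} = - \frac{1}{6} + \frac{i v \sqrt{6}}{6}$ ($l{\left(v \right)} = \frac{-1 + \frac{i \sqrt{6}}{2} \left(\left(v + v\right) + 0\right)}{6} = \frac{-1 + \frac{i \sqrt{6}}{2} \left(2 v + 0\right)}{6} = \frac{-1 + \frac{i \sqrt{6}}{2} \cdot 2 v}{6} = \frac{-1 + i v \sqrt{6}}{6} = - \frac{1}{6} + \frac{i v \sqrt{6}}{6}$)
$- \frac{31}{l{\left(1 \right)} + 41} \left(-1\right) = - \frac{31}{\left(- \frac{1}{6} + \frac{1}{6} i 1 \sqrt{6}\right) + 41} \left(-1\right) = - \frac{31}{\left(- \frac{1}{6} + \frac{i \sqrt{6}}{6}\right) + 41} \left(-1\right) = - \frac{31}{\frac{245}{6} + \frac{i \sqrt{6}}{6}} \left(-1\right) = \frac{31}{\frac{245}{6} + \frac{i \sqrt{6}}{6}}$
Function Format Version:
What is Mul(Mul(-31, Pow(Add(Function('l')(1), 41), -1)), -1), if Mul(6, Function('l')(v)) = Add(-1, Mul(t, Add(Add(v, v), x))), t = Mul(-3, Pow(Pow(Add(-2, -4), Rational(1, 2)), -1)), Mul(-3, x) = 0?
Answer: Add(Rational(45570, 60031), Mul(Rational(-186, 60031), I, Pow(6, Rational(1, 2)))) ≈ Add(0.75911, Mul(-0.0075895, I))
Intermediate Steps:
x = 0 (x = Mul(Rational(-1, 3), 0) = 0)
t = Mul(Rational(1, 2), I, Pow(6, Rational(1, 2))) (t = Mul(-3, Pow(Pow(-6, Rational(1, 2)), -1)) = Mul(-3, Pow(Mul(I, Pow(6, Rational(1, 2))), -1)) = Mul(-3, Mul(Rational(-1, 6), I, Pow(6, Rational(1, 2)))) = Mul(Rational(1, 2), I, Pow(6, Rational(1, 2))) ≈ Mul(1.2247, I))
Function('l')(v) = Add(Rational(-1, 6), Mul(Rational(1, 6), I, v, Pow(6, Rational(1, 2)))) (Function('l')(v) = Mul(Rational(1, 6), Add(-1, Mul(Mul(Rational(1, 2), I, Pow(6, Rational(1, 2))), Add(Add(v, v), 0)))) = Mul(Rational(1, 6), Add(-1, Mul(Mul(Rational(1, 2), I, Pow(6, Rational(1, 2))), Add(Mul(2, v), 0)))) = Mul(Rational(1, 6), Add(-1, Mul(Mul(Rational(1, 2), I, Pow(6, Rational(1, 2))), Mul(2, v)))) = Mul(Rational(1, 6), Add(-1, Mul(I, v, Pow(6, Rational(1, 2))))) = Add(Rational(-1, 6), Mul(Rational(1, 6), I, v, Pow(6, Rational(1, 2)))))
Mul(Mul(-31, Pow(Add(Function('l')(1), 41), -1)), -1) = Mul(Mul(-31, Pow(Add(Add(Rational(-1, 6), Mul(Rational(1, 6), I, 1, Pow(6, Rational(1, 2)))), 41), -1)), -1) = Mul(Mul(-31, Pow(Add(Add(Rational(-1, 6), Mul(Rational(1, 6), I, Pow(6, Rational(1, 2)))), 41), -1)), -1) = Mul(Mul(-31, Pow(Add(Rational(245, 6), Mul(Rational(1, 6), I, Pow(6, Rational(1, 2)))), -1)), -1) = Mul(31, Pow(Add(Rational(245, 6), Mul(Rational(1, 6), I, Pow(6, Rational(1, 2)))), -1))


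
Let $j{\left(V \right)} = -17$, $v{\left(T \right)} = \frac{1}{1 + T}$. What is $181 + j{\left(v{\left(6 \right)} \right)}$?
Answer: $164$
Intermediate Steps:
$181 + j{\left(v{\left(6 \right)} \right)} = 181 - 17 = 164$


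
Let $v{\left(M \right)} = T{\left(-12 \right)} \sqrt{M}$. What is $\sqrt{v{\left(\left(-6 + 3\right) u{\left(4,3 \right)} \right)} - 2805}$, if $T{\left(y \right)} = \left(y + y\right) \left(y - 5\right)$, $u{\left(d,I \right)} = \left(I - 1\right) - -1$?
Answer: $\sqrt{-2805 + 1224 i} \approx 11.301 + 54.155 i$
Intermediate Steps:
$u{\left(d,I \right)} = I$ ($u{\left(d,I \right)} = \left(I - 1\right) + 1 = \left(-1 + I\right) + 1 = I$)
$T{\left(y \right)} = 2 y \left(-5 + y\right)$
$v{\left(M \right)} = 408 \sqrt{M}$ ($v{\left(M \right)} = 2 \left(-12\right) \left(-5 - 12\right) \sqrt{M} = 2 \left(-12\right) \left(-17\right) \sqrt{M} = 408 \sqrt{M}$)
$\sqrt{v{\left(\left(-6 + 3\right) u{\left(4,3 \right)} \right)} - 2805} = \sqrt{408 \sqrt{\left(-6 + 3\right) 3} - 2805} = \sqrt{408 \sqrt{\left(-3\right) 3} - 2805} = \sqrt{408 \sqrt{-9} - 2805} = \sqrt{408 \cdot 3 i - 2805} = \sqrt{1224 i - 2805} = \sqrt{-2805 + 1224 i}$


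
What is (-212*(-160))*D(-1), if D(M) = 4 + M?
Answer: 101760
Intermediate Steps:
(-212*(-160))*D(-1) = (-212*(-160))*(4 - 1) = 33920*3 = 101760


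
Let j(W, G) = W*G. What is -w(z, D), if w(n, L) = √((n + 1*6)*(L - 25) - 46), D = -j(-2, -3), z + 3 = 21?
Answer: -I*√790 ≈ -28.107*I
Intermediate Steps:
j(W, G) = G*W
z = 18 (z = -3 + 21 = 18)
D = -6 (D = -(-3)*(-2) = -1*6 = -6)
w(n, L) = √(-46 + (-25 + L)*(6 + n)) (w(n, L) = √((n + 6)*(-25 + L) - 46) = √((6 + n)*(-25 + L) - 46) = √((-25 + L)*(6 + n) - 46) = √(-46 + (-25 + L)*(6 + n)))
-w(z, D) = -√(-196 - 25*18 + 6*(-6) - 6*18) = -√(-196 - 450 - 36 - 108) = -√(-790) = -I*√790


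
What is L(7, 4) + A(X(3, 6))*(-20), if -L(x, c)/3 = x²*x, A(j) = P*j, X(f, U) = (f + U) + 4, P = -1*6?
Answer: 531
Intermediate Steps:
P = -6
X(f, U) = 4 + U + f (X(f, U) = (U + f) + 4 = 4 + U + f)
A(j) = -6*j
L(x, c) = -3*x³ (L(x, c) = -3*x²*x = -3*x³)
L(7, 4) + A(X(3, 6))*(-20) = -3*7³ - 6*(4 + 6 + 3)*(-20) = -3*343 - 6*13*(-20) = -1029 - 78*(-20) = -1029 + 1560 = 531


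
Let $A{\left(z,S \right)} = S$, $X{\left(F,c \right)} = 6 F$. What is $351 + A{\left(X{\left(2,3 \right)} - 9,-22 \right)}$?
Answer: $329$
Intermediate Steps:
$351 + A{\left(X{\left(2,3 \right)} - 9,-22 \right)} = 351 - 22 = 329$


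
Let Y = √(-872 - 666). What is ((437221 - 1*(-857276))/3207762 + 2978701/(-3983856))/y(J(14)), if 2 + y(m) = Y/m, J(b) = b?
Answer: 3990663659255/68688532660212 + 570094808465*I*√1538/274754130640848 ≈ 0.058098 + 0.081373*I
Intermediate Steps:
Y = I*√1538 (Y = √(-1538) = I*√1538 ≈ 39.217*I)
y(m) = -2 + I*√1538/m (y(m) = -2 + (I*√1538)/m = -2 + I*√1538/m)
((437221 - 1*(-857276))/3207762 + 2978701/(-3983856))/y(J(14)) = ((437221 - 1*(-857276))/3207762 + 2978701/(-3983856))/(-2 + I*√1538/14) = ((437221 + 857276)*(1/3207762) + 2978701*(-1/3983856))/(-2 + I*√1538*(1/14)) = (1294497*(1/3207762) - 2978701/3983856)/(-2 + I*√1538/14) = (143833/356418 - 2978701/3983856)/(-2 + I*√1538/14) = -81442115495/(236652997968*(-2 + I*√1538/14))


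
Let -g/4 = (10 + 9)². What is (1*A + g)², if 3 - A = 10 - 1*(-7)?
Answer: 2125764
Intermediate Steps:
A = -14 (A = 3 - (10 - 1*(-7)) = 3 - (10 + 7) = 3 - 1*17 = 3 - 17 = -14)
g = -1444 (g = -4*(10 + 9)² = -4*19² = -4*361 = -1444)
(1*A + g)² = (1*(-14) - 1444)² = (-14 - 1444)² = (-1458)² = 2125764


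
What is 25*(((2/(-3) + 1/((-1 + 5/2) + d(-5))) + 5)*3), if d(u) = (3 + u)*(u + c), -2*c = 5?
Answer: 3625/11 ≈ 329.55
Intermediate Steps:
c = -5/2 (c = -½*5 = -5/2 ≈ -2.5000)
d(u) = (3 + u)*(-5/2 + u) (d(u) = (3 + u)*(u - 5/2) = (3 + u)*(-5/2 + u))
25*(((2/(-3) + 1/((-1 + 5/2) + d(-5))) + 5)*3) = 25*(((2/(-3) + 1/((-1 + 5/2) + (-15/2 + (-5)² + (½)*(-5)))) + 5)*3) = 25*(((2*(-⅓) + 1/((-1 + 5*(½)) + (-15/2 + 25 - 5/2))) + 5)*3) = 25*(((-⅔ + 1/((-1 + 5/2) + 15)) + 5)*3) = 25*(((-⅔ + 1/(3/2 + 15)) + 5)*3) = 25*(((-⅔ + 1/(33/2)) + 5)*3) = 25*(((-⅔ + 1*(2/33)) + 5)*3) = 25*(((-⅔ + 2/33) + 5)*3) = 25*((-20/33 + 5)*3) = 25*((145/33)*3) = 25*(145/11) = 3625/11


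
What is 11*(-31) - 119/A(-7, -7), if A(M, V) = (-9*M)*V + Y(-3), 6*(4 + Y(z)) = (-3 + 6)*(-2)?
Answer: -151967/446 ≈ -340.73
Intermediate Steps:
Y(z) = -5 (Y(z) = -4 + ((-3 + 6)*(-2))/6 = -4 + (3*(-2))/6 = -4 + (⅙)*(-6) = -4 - 1 = -5)
A(M, V) = -5 - 9*M*V (A(M, V) = (-9*M)*V - 5 = -9*M*V - 5 = -5 - 9*M*V)
11*(-31) - 119/A(-7, -7) = 11*(-31) - 119/(-5 - 9*(-7)*(-7)) = -341 - 119/(-5 - 441) = -341 - 119/(-446) = -341 - 119*(-1/446) = -341 + 119/446 = -151967/446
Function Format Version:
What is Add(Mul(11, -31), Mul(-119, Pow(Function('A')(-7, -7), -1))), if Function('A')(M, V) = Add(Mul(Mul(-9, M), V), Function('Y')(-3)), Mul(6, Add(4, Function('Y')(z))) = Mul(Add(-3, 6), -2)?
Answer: Rational(-151967, 446) ≈ -340.73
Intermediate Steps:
Function('Y')(z) = -5 (Function('Y')(z) = Add(-4, Mul(Rational(1, 6), Mul(Add(-3, 6), -2))) = Add(-4, Mul(Rational(1, 6), Mul(3, -2))) = Add(-4, Mul(Rational(1, 6), -6)) = Add(-4, -1) = -5)
Function('A')(M, V) = Add(-5, Mul(-9, M, V)) (Function('A')(M, V) = Add(Mul(Mul(-9, M), V), -5) = Add(Mul(-9, M, V), -5) = Add(-5, Mul(-9, M, V)))
Add(Mul(11, -31), Mul(-119, Pow(Function('A')(-7, -7), -1))) = Add(Mul(11, -31), Mul(-119, Pow(Add(-5, Mul(-9, -7, -7)), -1))) = Add(-341, Mul(-119, Pow(Add(-5, -441), -1))) = Add(-341, Mul(-119, Pow(-446, -1))) = Add(-341, Mul(-119, Rational(-1, 446))) = Add(-341, Rational(119, 446)) = Rational(-151967, 446)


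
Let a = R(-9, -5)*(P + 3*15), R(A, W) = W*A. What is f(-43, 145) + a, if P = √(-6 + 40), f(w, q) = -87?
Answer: 1938 + 45*√34 ≈ 2200.4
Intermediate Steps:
R(A, W) = A*W
P = √34 ≈ 5.8309
a = 2025 + 45*√34 (a = (-9*(-5))*(√34 + 3*15) = 45*(√34 + 45) = 45*(45 + √34) = 2025 + 45*√34 ≈ 2287.4)
f(-43, 145) + a = -87 + (2025 + 45*√34) = 1938 + 45*√34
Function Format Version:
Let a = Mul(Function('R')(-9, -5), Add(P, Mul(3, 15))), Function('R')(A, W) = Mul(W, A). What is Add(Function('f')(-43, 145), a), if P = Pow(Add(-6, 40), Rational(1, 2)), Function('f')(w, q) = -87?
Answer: Add(1938, Mul(45, Pow(34, Rational(1, 2)))) ≈ 2200.4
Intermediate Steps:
Function('R')(A, W) = Mul(A, W)
P = Pow(34, Rational(1, 2)) ≈ 5.8309
a = Add(2025, Mul(45, Pow(34, Rational(1, 2)))) (a = Mul(Mul(-9, -5), Add(Pow(34, Rational(1, 2)), Mul(3, 15))) = Mul(45, Add(Pow(34, Rational(1, 2)), 45)) = Mul(45, Add(45, Pow(34, Rational(1, 2)))) = Add(2025, Mul(45, Pow(34, Rational(1, 2)))) ≈ 2287.4)
Add(Function('f')(-43, 145), a) = Add(-87, Add(2025, Mul(45, Pow(34, Rational(1, 2))))) = Add(1938, Mul(45, Pow(34, Rational(1, 2))))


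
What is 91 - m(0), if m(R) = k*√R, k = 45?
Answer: 91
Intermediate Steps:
m(R) = 45*√R
91 - m(0) = 91 - 45*√0 = 91 - 45*0 = 91 - 1*0 = 91 + 0 = 91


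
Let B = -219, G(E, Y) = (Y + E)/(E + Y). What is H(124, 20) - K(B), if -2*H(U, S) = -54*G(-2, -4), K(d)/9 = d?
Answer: 1998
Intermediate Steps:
G(E, Y) = 1 (G(E, Y) = (E + Y)/(E + Y) = 1)
K(d) = 9*d
H(U, S) = 27 (H(U, S) = -(-27) = -½*(-54) = 27)
H(124, 20) - K(B) = 27 - 9*(-219) = 27 - 1*(-1971) = 27 + 1971 = 1998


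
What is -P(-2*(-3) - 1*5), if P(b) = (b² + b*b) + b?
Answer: -3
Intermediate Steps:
P(b) = b + 2*b² (P(b) = (b² + b²) + b = 2*b² + b = b + 2*b²)
-P(-2*(-3) - 1*5) = -(-2*(-3) - 1*5)*(1 + 2*(-2*(-3) - 1*5)) = -(6 - 5)*(1 + 2*(6 - 5)) = -(1 + 2*1) = -(1 + 2) = -3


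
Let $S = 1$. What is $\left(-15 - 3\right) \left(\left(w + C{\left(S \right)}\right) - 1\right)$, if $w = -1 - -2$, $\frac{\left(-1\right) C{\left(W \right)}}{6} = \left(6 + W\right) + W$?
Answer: $864$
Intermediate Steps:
$C{\left(W \right)} = -36 - 12 W$ ($C{\left(W \right)} = - 6 \left(\left(6 + W\right) + W\right) = - 6 \left(6 + 2 W\right) = -36 - 12 W$)
$w = 1$ ($w = -1 + 2 = 1$)
$\left(-15 - 3\right) \left(\left(w + C{\left(S \right)}\right) - 1\right) = \left(-15 - 3\right) \left(\left(1 - 48\right) - 1\right) = - 18 \left(\left(1 - 48\right) - 1\right) = - 18 \left(-47 - 1\right) = \left(-18\right) \left(-48\right) = 864$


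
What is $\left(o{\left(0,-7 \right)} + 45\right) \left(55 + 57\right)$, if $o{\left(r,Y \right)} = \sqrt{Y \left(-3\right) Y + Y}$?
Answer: $5040 + 112 i \sqrt{154} \approx 5040.0 + 1389.9 i$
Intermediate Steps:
$o{\left(r,Y \right)} = \sqrt{Y - 3 Y^{2}}$ ($o{\left(r,Y \right)} = \sqrt{- 3 Y Y + Y} = \sqrt{- 3 Y^{2} + Y} = \sqrt{Y - 3 Y^{2}}$)
$\left(o{\left(0,-7 \right)} + 45\right) \left(55 + 57\right) = \left(\sqrt{- 7 \left(1 - -21\right)} + 45\right) \left(55 + 57\right) = \left(\sqrt{- 7 \left(1 + 21\right)} + 45\right) 112 = \left(\sqrt{\left(-7\right) 22} + 45\right) 112 = \left(\sqrt{-154} + 45\right) 112 = \left(i \sqrt{154} + 45\right) 112 = \left(45 + i \sqrt{154}\right) 112 = 5040 + 112 i \sqrt{154}$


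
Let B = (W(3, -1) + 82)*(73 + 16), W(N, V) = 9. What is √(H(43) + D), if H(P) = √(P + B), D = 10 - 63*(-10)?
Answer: √(640 + √8142) ≈ 27.023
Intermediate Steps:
D = 640 (D = 10 + 630 = 640)
B = 8099 (B = (9 + 82)*(73 + 16) = 91*89 = 8099)
H(P) = √(8099 + P) (H(P) = √(P + 8099) = √(8099 + P))
√(H(43) + D) = √(√(8099 + 43) + 640) = √(√8142 + 640) = √(640 + √8142)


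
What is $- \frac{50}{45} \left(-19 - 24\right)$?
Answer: $\frac{430}{9} \approx 47.778$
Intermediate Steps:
$- \frac{50}{45} \left(-19 - 24\right) = \left(-50\right) \frac{1}{45} \left(-43\right) = \left(- \frac{10}{9}\right) \left(-43\right) = \frac{430}{9}$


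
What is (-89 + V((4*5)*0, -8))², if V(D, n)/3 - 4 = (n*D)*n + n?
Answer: 10201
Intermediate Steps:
V(D, n) = 12 + 3*n + 3*D*n² (V(D, n) = 12 + 3*((n*D)*n + n) = 12 + 3*((D*n)*n + n) = 12 + 3*(D*n² + n) = 12 + 3*(n + D*n²) = 12 + (3*n + 3*D*n²) = 12 + 3*n + 3*D*n²)
(-89 + V((4*5)*0, -8))² = (-89 + (12 + 3*(-8) + 3*((4*5)*0)*(-8)²))² = (-89 + (12 - 24 + 3*(20*0)*64))² = (-89 + (12 - 24 + 3*0*64))² = (-89 + (12 - 24 + 0))² = (-89 - 12)² = (-101)² = 10201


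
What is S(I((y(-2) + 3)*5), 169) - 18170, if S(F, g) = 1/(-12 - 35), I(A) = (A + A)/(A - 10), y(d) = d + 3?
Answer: -853991/47 ≈ -18170.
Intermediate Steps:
y(d) = 3 + d
I(A) = 2*A/(-10 + A) (I(A) = (2*A)/(-10 + A) = 2*A/(-10 + A))
S(F, g) = -1/47 (S(F, g) = 1/(-47) = -1/47)
S(I((y(-2) + 3)*5), 169) - 18170 = -1/47 - 18170 = -853991/47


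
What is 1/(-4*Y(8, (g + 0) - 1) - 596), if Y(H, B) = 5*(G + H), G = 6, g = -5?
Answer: -1/876 ≈ -0.0011416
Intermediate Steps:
Y(H, B) = 30 + 5*H (Y(H, B) = 5*(6 + H) = 30 + 5*H)
1/(-4*Y(8, (g + 0) - 1) - 596) = 1/(-4*(30 + 5*8) - 596) = 1/(-4*(30 + 40) - 596) = 1/(-4*70 - 596) = 1/(-280 - 596) = 1/(-876) = -1/876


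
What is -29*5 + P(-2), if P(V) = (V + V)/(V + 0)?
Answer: -143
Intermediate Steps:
P(V) = 2 (P(V) = (2*V)/V = 2)
-29*5 + P(-2) = -29*5 + 2 = -145 + 2 = -143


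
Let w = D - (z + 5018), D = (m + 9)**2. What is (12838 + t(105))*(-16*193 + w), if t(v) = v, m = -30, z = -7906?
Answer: 3119263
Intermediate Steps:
D = 441 (D = (-30 + 9)**2 = (-21)**2 = 441)
w = 3329 (w = 441 - (-7906 + 5018) = 441 - 1*(-2888) = 441 + 2888 = 3329)
(12838 + t(105))*(-16*193 + w) = (12838 + 105)*(-16*193 + 3329) = 12943*(-3088 + 3329) = 12943*241 = 3119263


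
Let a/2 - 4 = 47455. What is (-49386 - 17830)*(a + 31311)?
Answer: -8484608464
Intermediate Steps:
a = 94918 (a = 8 + 2*47455 = 8 + 94910 = 94918)
(-49386 - 17830)*(a + 31311) = (-49386 - 17830)*(94918 + 31311) = -67216*126229 = -8484608464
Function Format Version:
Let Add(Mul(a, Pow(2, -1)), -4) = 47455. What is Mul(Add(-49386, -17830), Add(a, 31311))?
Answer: -8484608464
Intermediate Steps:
a = 94918 (a = Add(8, Mul(2, 47455)) = Add(8, 94910) = 94918)
Mul(Add(-49386, -17830), Add(a, 31311)) = Mul(Add(-49386, -17830), Add(94918, 31311)) = Mul(-67216, 126229) = -8484608464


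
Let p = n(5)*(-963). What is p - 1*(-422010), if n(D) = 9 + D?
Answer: 408528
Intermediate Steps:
p = -13482 (p = (9 + 5)*(-963) = 14*(-963) = -13482)
p - 1*(-422010) = -13482 - 1*(-422010) = -13482 + 422010 = 408528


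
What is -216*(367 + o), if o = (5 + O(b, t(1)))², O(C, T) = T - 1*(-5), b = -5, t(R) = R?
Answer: -105408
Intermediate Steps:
O(C, T) = 5 + T (O(C, T) = T + 5 = 5 + T)
o = 121 (o = (5 + (5 + 1))² = (5 + 6)² = 11² = 121)
-216*(367 + o) = -216*(367 + 121) = -216*488 = -105408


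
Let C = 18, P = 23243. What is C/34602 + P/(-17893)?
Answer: -133988702/103188931 ≈ -1.2985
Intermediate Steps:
C/34602 + P/(-17893) = 18/34602 + 23243/(-17893) = 18*(1/34602) + 23243*(-1/17893) = 3/5767 - 23243/17893 = -133988702/103188931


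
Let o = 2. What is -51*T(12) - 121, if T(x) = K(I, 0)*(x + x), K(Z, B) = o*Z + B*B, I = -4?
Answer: 9671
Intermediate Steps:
K(Z, B) = B² + 2*Z (K(Z, B) = 2*Z + B*B = 2*Z + B² = B² + 2*Z)
T(x) = -16*x (T(x) = (0² + 2*(-4))*(x + x) = (0 - 8)*(2*x) = -16*x)
-51*T(12) - 121 = -(-816)*12 - 121 = -51*(-192) - 121 = 9792 - 121 = 9671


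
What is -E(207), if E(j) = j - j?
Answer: 0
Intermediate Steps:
E(j) = 0
-E(207) = -1*0 = 0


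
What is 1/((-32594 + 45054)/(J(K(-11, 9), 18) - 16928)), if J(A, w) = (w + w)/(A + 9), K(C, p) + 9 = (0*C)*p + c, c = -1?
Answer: -4241/3115 ≈ -1.3615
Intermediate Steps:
K(C, p) = -10 (K(C, p) = -9 + ((0*C)*p - 1) = -9 + (0*p - 1) = -9 + (0 - 1) = -9 - 1 = -10)
J(A, w) = 2*w/(9 + A) (J(A, w) = (2*w)/(9 + A) = 2*w/(9 + A))
1/((-32594 + 45054)/(J(K(-11, 9), 18) - 16928)) = 1/((-32594 + 45054)/(2*18/(9 - 10) - 16928)) = 1/(12460/(2*18/(-1) - 16928)) = 1/(12460/(2*18*(-1) - 16928)) = 1/(12460/(-36 - 16928)) = 1/(12460/(-16964)) = 1/(12460*(-1/16964)) = 1/(-3115/4241) = -4241/3115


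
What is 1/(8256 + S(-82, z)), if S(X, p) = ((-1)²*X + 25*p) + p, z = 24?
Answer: 1/8798 ≈ 0.00011366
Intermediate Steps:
S(X, p) = X + 26*p (S(X, p) = (1*X + 25*p) + p = (X + 25*p) + p = X + 26*p)
1/(8256 + S(-82, z)) = 1/(8256 + (-82 + 26*24)) = 1/(8256 + (-82 + 624)) = 1/(8256 + 542) = 1/8798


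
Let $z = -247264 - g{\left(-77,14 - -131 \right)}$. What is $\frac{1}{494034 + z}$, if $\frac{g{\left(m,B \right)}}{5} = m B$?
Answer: $\frac{1}{302595} \approx 3.3047 \cdot 10^{-6}$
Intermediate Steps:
$g{\left(m,B \right)} = 5 B m$ ($g{\left(m,B \right)} = 5 m B = 5 B m$)
$z = -191439$ ($z = -247264 - 5 \left(14 - -131\right) \left(-77\right) = -247264 - 5 \left(14 + 131\right) \left(-77\right) = -247264 - 5 \cdot 145 \left(-77\right) = -247264 - -55825 = -247264 + 55825 = -191439$)
$\frac{1}{494034 + z} = \frac{1}{494034 - 191439} = \frac{1}{302595}$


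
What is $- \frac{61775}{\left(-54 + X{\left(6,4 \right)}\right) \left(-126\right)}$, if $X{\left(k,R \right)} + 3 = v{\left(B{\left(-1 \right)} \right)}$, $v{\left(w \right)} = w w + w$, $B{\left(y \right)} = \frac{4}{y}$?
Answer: $- \frac{1765}{162} \approx -10.895$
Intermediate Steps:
$v{\left(w \right)} = w + w^{2}$ ($v{\left(w \right)} = w^{2} + w = w + w^{2}$)
$X{\left(k,R \right)} = 9$ ($X{\left(k,R \right)} = -3 + \frac{4}{-1} \left(1 + \frac{4}{-1}\right) = -3 + 4 \left(-1\right) \left(1 + 4 \left(-1\right)\right) = -3 - 4 \left(1 - 4\right) = -3 - -12 = -3 + 12 = 9$)
$- \frac{61775}{\left(-54 + X{\left(6,4 \right)}\right) \left(-126\right)} = - \frac{61775}{\left(-54 + 9\right) \left(-126\right)} = - \frac{61775}{\left(-45\right) \left(-126\right)} = - \frac{61775}{5670} = \left(-61775\right) \frac{1}{5670} = - \frac{1765}{162}$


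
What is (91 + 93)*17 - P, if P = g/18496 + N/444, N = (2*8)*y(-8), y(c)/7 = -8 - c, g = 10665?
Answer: 57844823/18496 ≈ 3127.4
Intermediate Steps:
y(c) = -56 - 7*c (y(c) = 7*(-8 - c) = -56 - 7*c)
N = 0 (N = (2*8)*(-56 - 7*(-8)) = 16*(-56 + 56) = 16*0 = 0)
P = 10665/18496 (P = 10665/18496 + 0/444 = 10665*(1/18496) + 0*(1/444) = 10665/18496 + 0 = 10665/18496 ≈ 0.57661)
(91 + 93)*17 - P = (91 + 93)*17 - 1*10665/18496 = 184*17 - 10665/18496 = 3128 - 10665/18496 = 57844823/18496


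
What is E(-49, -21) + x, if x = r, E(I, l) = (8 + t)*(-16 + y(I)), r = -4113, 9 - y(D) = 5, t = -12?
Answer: -4065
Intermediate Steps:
y(D) = 4 (y(D) = 9 - 1*5 = 9 - 5 = 4)
E(I, l) = 48 (E(I, l) = (8 - 12)*(-16 + 4) = -4*(-12) = 48)
x = -4113
E(-49, -21) + x = 48 - 4113 = -4065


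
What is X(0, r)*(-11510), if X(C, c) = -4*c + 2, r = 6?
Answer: 253220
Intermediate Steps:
X(C, c) = 2 - 4*c
X(0, r)*(-11510) = (2 - 4*6)*(-11510) = (2 - 24)*(-11510) = -22*(-11510) = 253220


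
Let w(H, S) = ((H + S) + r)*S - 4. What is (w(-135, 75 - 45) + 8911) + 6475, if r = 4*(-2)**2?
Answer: 12712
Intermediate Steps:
r = 16 (r = 4*4 = 16)
w(H, S) = -4 + S*(16 + H + S) (w(H, S) = ((H + S) + 16)*S - 4 = (16 + H + S)*S - 4 = S*(16 + H + S) - 4 = -4 + S*(16 + H + S))
(w(-135, 75 - 45) + 8911) + 6475 = ((-4 + (75 - 45)**2 + 16*(75 - 45) - 135*(75 - 45)) + 8911) + 6475 = ((-4 + 30**2 + 16*30 - 135*30) + 8911) + 6475 = ((-4 + 900 + 480 - 4050) + 8911) + 6475 = (-2674 + 8911) + 6475 = 6237 + 6475 = 12712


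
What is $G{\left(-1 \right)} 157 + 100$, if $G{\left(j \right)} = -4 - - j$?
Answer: $-685$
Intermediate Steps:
$G{\left(j \right)} = -4 + j$
$G{\left(-1 \right)} 157 + 100 = \left(-4 - 1\right) 157 + 100 = \left(-5\right) 157 + 100 = -785 + 100 = -685$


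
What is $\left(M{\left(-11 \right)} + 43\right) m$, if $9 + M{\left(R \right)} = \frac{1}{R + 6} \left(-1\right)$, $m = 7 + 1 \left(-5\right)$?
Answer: $\frac{342}{5} \approx 68.4$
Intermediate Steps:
$m = 2$ ($m = 7 - 5 = 2$)
$M{\left(R \right)} = -9 - \frac{1}{6 + R}$ ($M{\left(R \right)} = -9 + \frac{1}{R + 6} \left(-1\right) = -9 + \frac{1}{6 + R} \left(-1\right) = -9 - \frac{1}{6 + R}$)
$\left(M{\left(-11 \right)} + 43\right) m = \left(\frac{-55 - -99}{6 - 11} + 43\right) 2 = \left(\frac{-55 + 99}{-5} + 43\right) 2 = \left(\left(- \frac{1}{5}\right) 44 + 43\right) 2 = \left(- \frac{44}{5} + 43\right) 2 = \frac{171}{5} \cdot 2 = \frac{342}{5}$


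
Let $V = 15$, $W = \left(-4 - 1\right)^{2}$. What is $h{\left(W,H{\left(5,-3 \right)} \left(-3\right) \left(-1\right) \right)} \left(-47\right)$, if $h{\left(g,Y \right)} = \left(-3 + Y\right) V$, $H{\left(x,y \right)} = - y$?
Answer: $-4230$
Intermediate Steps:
$W = 25$ ($W = \left(-5\right)^{2} = 25$)
$h{\left(g,Y \right)} = -45 + 15 Y$ ($h{\left(g,Y \right)} = \left(-3 + Y\right) 15 = -45 + 15 Y$)
$h{\left(W,H{\left(5,-3 \right)} \left(-3\right) \left(-1\right) \right)} \left(-47\right) = \left(-45 + 15 \left(-1\right) \left(-3\right) \left(-3\right) \left(-1\right)\right) \left(-47\right) = \left(-45 + 15 \cdot 3 \left(-3\right) \left(-1\right)\right) \left(-47\right) = \left(-45 + 15 \left(\left(-9\right) \left(-1\right)\right)\right) \left(-47\right) = \left(-45 + 15 \cdot 9\right) \left(-47\right) = \left(-45 + 135\right) \left(-47\right) = 90 \left(-47\right) = -4230$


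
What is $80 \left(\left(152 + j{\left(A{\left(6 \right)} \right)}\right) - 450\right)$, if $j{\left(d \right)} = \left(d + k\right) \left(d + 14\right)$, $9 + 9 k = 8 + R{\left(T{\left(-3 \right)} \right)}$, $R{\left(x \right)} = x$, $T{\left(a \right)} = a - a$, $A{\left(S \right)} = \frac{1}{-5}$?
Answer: $- \frac{362752}{15} \approx -24183.0$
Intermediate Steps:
$A{\left(S \right)} = - \frac{1}{5}$
$T{\left(a \right)} = 0$
$k = - \frac{1}{9}$ ($k = -1 + \frac{8 + 0}{9} = -1 + \frac{1}{9} \cdot 8 = -1 + \frac{8}{9} = - \frac{1}{9} \approx -0.11111$)
$j{\left(d \right)} = \left(14 + d\right) \left(- \frac{1}{9} + d\right)$ ($j{\left(d \right)} = \left(d - \frac{1}{9}\right) \left(d + 14\right) = \left(- \frac{1}{9} + d\right) \left(14 + d\right) = \left(14 + d\right) \left(- \frac{1}{9} + d\right)$)
$80 \left(\left(152 + j{\left(A{\left(6 \right)} \right)}\right) - 450\right) = 80 \left(\left(152 + \left(- \frac{14}{9} + \left(- \frac{1}{5}\right)^{2} + \frac{125}{9} \left(- \frac{1}{5}\right)\right)\right) - 450\right) = 80 \left(\left(152 - \frac{322}{75}\right) - 450\right) = 80 \left(\frac{11078}{75} - 450\right) = 80 \left(- \frac{22672}{75}\right) = - \frac{362752}{15}$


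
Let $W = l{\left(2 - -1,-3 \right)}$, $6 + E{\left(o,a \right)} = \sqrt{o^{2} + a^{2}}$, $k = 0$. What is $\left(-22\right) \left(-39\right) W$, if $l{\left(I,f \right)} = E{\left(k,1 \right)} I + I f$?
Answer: $-20592$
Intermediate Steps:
$E{\left(o,a \right)} = -6 + \sqrt{a^{2} + o^{2}}$ ($E{\left(o,a \right)} = -6 + \sqrt{o^{2} + a^{2}} = -6 + \sqrt{a^{2} + o^{2}}$)
$l{\left(I,f \right)} = - 5 I + I f$ ($l{\left(I,f \right)} = \left(-6 + \sqrt{1^{2} + 0^{2}}\right) I + I f = \left(-6 + \sqrt{1 + 0}\right) I + I f = \left(-6 + \sqrt{1}\right) I + I f = \left(-6 + 1\right) I + I f = - 5 I + I f$)
$W = -24$ ($W = \left(2 - -1\right) \left(-5 - 3\right) = \left(2 + 1\right) \left(-8\right) = 3 \left(-8\right) = -24$)
$\left(-22\right) \left(-39\right) W = \left(-22\right) \left(-39\right) \left(-24\right) = 858 \left(-24\right) = -20592$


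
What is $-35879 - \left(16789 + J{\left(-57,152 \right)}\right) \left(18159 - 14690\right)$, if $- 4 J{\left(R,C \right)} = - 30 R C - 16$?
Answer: $167124824$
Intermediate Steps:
$J{\left(R,C \right)} = 4 + \frac{15 C R}{2}$ ($J{\left(R,C \right)} = - \frac{- 30 R C - 16}{4} = - \frac{- 30 C R - 16}{4} = - \frac{-16 - 30 C R}{4} = 4 + \frac{15 C R}{2}$)
$-35879 - \left(16789 + J{\left(-57,152 \right)}\right) \left(18159 - 14690\right) = -35879 - \left(16789 + \left(4 + \frac{15}{2} \cdot 152 \left(-57\right)\right)\right) \left(18159 - 14690\right) = -35879 - \left(16789 + \left(4 - 64980\right)\right) 3469 = -35879 - \left(16789 - 64976\right) 3469 = -35879 - \left(-48187\right) 3469 = -35879 - -167160703 = -35879 + 167160703 = 167124824$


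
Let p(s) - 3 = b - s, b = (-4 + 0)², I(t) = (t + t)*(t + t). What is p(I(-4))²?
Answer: 2025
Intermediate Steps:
I(t) = 4*t² (I(t) = (2*t)*(2*t) = 4*t²)
b = 16 (b = (-4)² = 16)
p(s) = 19 - s (p(s) = 3 + (16 - s) = 19 - s)
p(I(-4))² = (19 - 4*(-4)²)² = (19 - 4*16)² = (19 - 1*64)² = (19 - 64)² = (-45)² = 2025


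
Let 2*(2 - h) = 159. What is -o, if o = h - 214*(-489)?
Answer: -209137/2 ≈ -1.0457e+5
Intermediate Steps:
h = -155/2 (h = 2 - ½*159 = 2 - 159/2 = -155/2 ≈ -77.500)
o = 209137/2 (o = -155/2 - 214*(-489) = -155/2 + 104646 = 209137/2 ≈ 1.0457e+5)
-o = -1*209137/2 = -209137/2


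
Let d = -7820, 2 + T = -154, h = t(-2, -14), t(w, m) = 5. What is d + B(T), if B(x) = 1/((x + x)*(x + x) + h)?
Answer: -761269179/97349 ≈ -7820.0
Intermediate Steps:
h = 5
T = -156 (T = -2 - 154 = -156)
B(x) = 1/(5 + 4*x²) (B(x) = 1/((x + x)*(x + x) + 5) = 1/((2*x)*(2*x) + 5) = 1/(4*x² + 5) = 1/(5 + 4*x²))
d + B(T) = -7820 + 1/(5 + 4*(-156)²) = -7820 + 1/(5 + 4*24336) = -7820 + 1/(5 + 97344) = -7820 + 1/97349 = -761269179/97349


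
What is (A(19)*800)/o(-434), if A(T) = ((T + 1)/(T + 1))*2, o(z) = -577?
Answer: -1600/577 ≈ -2.7730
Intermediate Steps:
A(T) = 2 (A(T) = ((1 + T)/(1 + T))*2 = 1*2 = 2)
(A(19)*800)/o(-434) = (2*800)/(-577) = 1600*(-1/577) = -1600/577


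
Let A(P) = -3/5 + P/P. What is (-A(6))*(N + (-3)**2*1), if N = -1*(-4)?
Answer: -26/5 ≈ -5.2000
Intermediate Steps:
N = 4
A(P) = 2/5 (A(P) = -3*1/5 + 1 = -3/5 + 1 = 2/5)
(-A(6))*(N + (-3)**2*1) = (-1*2/5)*(4 + (-3)**2*1) = -2*(4 + 9*1)/5 = -2*(4 + 9)/5 = -2/5*13 = -26/5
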